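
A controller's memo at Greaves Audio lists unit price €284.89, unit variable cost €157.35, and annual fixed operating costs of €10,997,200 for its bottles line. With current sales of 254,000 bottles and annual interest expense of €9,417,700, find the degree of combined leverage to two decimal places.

Contribution at this volume is 254,000 × €127.54 = €32,395,160.00.
Subtracting fixed costs: EBIT = €32,395,160.00 − €10,997,200 = €21,397,960.00. Interest = €9,417,700.00, so EBIT − I = €11,980,260.00.
DCL = contribution ÷ (EBIT − I) = €32,395,160.00 ÷ €11,980,260.00 = 2.7040.

2.70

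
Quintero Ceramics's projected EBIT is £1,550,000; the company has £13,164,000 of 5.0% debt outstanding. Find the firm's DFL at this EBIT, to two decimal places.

1.74

Annual interest charges come to £658,200.00.
Degree of financial leverage = EBIT / (EBIT − interest) = £1,550,000 / £891,800.00 = 1.7381.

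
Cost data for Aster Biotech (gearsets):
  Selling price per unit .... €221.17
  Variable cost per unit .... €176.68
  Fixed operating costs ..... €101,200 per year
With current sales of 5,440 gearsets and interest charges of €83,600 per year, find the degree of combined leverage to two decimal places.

Total contribution margin = 5,440 × €44.49 = €242,025.60.
EBIT = €242,025.60 − €101,200 = €140,825.60. Interest = €83,600.00.
DOL = €242,025.60 ÷ €140,825.60 = 1.7186; DFL = €140,825.60 ÷ €57,225.60 = 2.4609.
Combined leverage = 1.7186 × 2.4609 = 4.2293.

4.23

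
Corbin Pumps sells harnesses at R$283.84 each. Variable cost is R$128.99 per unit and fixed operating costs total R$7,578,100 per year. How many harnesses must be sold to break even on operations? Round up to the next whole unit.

48,939 harnesses

Unit CM = price − variable cost = R$283.84 − R$128.99 = R$154.85.
Break-even volume = fixed costs ÷ CM per unit = R$7,578,100 ÷ R$154.85 = 48,938.33, so 48,939 harnesses.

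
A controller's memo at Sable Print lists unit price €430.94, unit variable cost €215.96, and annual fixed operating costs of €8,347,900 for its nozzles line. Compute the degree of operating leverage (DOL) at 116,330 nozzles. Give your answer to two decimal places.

Total contribution margin = 116,330 × €214.98 = €25,008,623.40.
Operating income = contribution − fixed costs = €25,008,623.40 − €8,347,900 = €16,660,723.40.
Degree of operating leverage = €25,008,623.40 / €16,660,723.40 = 1.5011.

1.50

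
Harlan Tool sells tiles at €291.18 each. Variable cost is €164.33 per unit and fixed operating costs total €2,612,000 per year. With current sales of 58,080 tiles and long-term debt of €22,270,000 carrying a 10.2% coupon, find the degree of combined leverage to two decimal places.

2.97

Total contribution margin = 58,080 × €126.85 = €7,367,448.00.
Subtracting fixed costs: EBIT = €7,367,448.00 − €2,612,000 = €4,755,448.00. Interest = €2,271,540.00, so EBIT − I = €2,483,908.00.
DCL = contribution ÷ (EBIT − I) = €7,367,448.00 ÷ €2,483,908.00 = 2.9661.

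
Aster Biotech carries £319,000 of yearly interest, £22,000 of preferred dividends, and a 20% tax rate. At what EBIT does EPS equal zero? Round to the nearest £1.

Grossing the preferred dividend up to pre-tax terms: £22,000 / (1 − 0.20) = £27,500.00.
EPS = 0 when EBIT covers interest plus the pre-tax preferred burden: £319,000 + £27,500.00 = £346,500.00.

£346,500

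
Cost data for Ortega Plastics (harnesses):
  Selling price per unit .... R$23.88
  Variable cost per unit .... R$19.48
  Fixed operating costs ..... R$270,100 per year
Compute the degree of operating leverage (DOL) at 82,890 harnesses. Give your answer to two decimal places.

At 82,890 units, contribution = 82,890 × R$4.40 = R$364,716.00.
Subtracting fixed costs: EBIT = R$364,716.00 − R$270,100 = R$94,616.00.
DOL = contribution ÷ EBIT = R$364,716.00 ÷ R$94,616.00 = 3.8547.

3.85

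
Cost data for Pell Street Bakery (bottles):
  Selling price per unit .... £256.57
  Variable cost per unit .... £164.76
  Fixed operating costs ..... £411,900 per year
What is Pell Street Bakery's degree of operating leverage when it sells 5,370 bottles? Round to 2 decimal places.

6.08

Contribution at this volume is 5,370 × £91.81 = £493,019.70.
Subtracting fixed costs: EBIT = £493,019.70 − £411,900 = £81,119.70.
DOL = contribution ÷ EBIT = £493,019.70 ÷ £81,119.70 = 6.0777.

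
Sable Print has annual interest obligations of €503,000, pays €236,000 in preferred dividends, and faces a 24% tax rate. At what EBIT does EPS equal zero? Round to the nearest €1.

€813,526

Grossing the preferred dividend up to pre-tax terms: €236,000 / (1 − 0.24) = €310,526.32.
EPS = 0 when EBIT covers interest plus the pre-tax preferred burden: €503,000 + €310,526.32 = €813,526.32.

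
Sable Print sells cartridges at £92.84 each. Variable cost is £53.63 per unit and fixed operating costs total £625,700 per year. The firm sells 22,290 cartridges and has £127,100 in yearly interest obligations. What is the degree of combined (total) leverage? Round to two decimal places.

7.21

At 22,290 units, contribution = 22,290 × £39.21 = £873,990.90.
Operating income = contribution − fixed costs = £873,990.90 − £625,700 = £248,290.90. Interest = £127,100.00, so EBIT − I = £121,190.90.
DCL = contribution ÷ (EBIT − I) = £873,990.90 ÷ £121,190.90 = 7.2117.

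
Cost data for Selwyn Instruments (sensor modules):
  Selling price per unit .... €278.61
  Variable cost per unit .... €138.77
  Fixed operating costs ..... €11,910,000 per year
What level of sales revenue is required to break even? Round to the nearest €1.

Contribution margin per unit = €278.61 − €138.77 = €139.84, a CM ratio of €139.84 ÷ €278.61 = 0.5019.
Break-even revenue = fixed costs × price ÷ CM = €11,910,000 × €278.61 ÷ €139.84 = €23,728,869.

€23,728,869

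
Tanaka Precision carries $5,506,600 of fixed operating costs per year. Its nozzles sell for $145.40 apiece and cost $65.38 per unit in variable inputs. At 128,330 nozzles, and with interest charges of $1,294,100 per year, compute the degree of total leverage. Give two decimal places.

Contribution at this volume is 128,330 × $80.02 = $10,268,966.60.
EBIT = $10,268,966.60 − $5,506,600 = $4,762,366.60. Interest = $1,294,100.00, so EBIT − I = $3,468,266.60.
DCL = contribution ÷ (EBIT − I) = $10,268,966.60 ÷ $3,468,266.60 = 2.9608.

2.96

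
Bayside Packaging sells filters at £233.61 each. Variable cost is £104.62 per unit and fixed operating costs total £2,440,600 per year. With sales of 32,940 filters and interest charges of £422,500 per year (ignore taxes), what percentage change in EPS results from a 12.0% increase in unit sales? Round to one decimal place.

+36.8%

At 32,940 units, contribution = 32,940 × £128.99 = £4,248,930.60.
EBIT = £4,248,930.60 − £2,440,600 = £1,808,330.60.
After interest of £422,500.00, pre-tax earnings = £1,385,830.60.
Degree of combined leverage = contribution ÷ (EBIT − I) = £4,248,930.60 ÷ £1,385,830.60 = 3.0660.
%ΔEPS = DCL × %ΔSales = 3.0660 × +12.0% = +36.8%.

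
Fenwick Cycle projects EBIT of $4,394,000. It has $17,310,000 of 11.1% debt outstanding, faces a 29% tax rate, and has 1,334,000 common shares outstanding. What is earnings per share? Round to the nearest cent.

$1.32

Interest = $1,921,410.00, so EBT = $4,394,000 − $1,921,410.00 = $2,472,590.00.
Net income = $2,472,590.00 × (1 − 0.29) = $1,755,538.90.
EPS = $1,755,538.90 ÷ 1,334,000 = $1.32.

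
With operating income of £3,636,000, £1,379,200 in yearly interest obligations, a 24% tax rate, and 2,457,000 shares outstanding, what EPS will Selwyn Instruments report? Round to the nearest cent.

Interest = £1,379,200.00, so EBT = £3,636,000 − £1,379,200.00 = £2,256,800.00.
After tax at 24%: net income = £2,256,800.00 × 0.76 = £1,715,168.00.
Per share: £1,715,168.00 / 2,457,000 shares = £0.70.

£0.70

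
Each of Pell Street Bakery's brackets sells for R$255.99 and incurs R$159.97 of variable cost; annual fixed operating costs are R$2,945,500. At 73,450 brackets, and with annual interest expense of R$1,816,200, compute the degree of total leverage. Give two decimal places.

3.08

Contribution at this volume is 73,450 × R$96.02 = R$7,052,669.00.
Subtracting fixed costs: EBIT = R$7,052,669.00 − R$2,945,500 = R$4,107,169.00. Interest = R$1,816,200.00, so EBIT − I = R$2,290,969.00.
DCL = contribution ÷ (EBIT − I) = R$7,052,669.00 ÷ R$2,290,969.00 = 3.0785.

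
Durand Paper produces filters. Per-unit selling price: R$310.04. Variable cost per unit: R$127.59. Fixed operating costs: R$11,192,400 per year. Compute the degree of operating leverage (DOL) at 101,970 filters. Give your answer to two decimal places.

2.51

Contribution at this volume is 101,970 × R$182.45 = R$18,604,426.50.
Operating income = contribution − fixed costs = R$18,604,426.50 − R$11,192,400 = R$7,412,026.50.
Degree of operating leverage = R$18,604,426.50 / R$7,412,026.50 = 2.5100.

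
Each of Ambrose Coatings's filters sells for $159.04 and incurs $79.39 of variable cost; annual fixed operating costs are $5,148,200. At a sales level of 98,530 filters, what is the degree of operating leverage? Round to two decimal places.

2.91

Total contribution margin = 98,530 × $79.65 = $7,847,914.50.
Operating income = contribution − fixed costs = $7,847,914.50 − $5,148,200 = $2,699,714.50.
Degree of operating leverage = $7,847,914.50 / $2,699,714.50 = 2.9069.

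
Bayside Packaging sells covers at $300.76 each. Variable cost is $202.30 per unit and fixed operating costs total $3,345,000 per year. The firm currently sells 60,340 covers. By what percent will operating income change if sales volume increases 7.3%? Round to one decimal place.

Contribution at this volume is 60,340 × $98.46 = $5,941,076.40.
Subtracting fixed costs: EBIT = $5,941,076.40 − $3,345,000 = $2,596,076.40.
Degree of operating leverage = $5,941,076.40 / $2,596,076.40 = 2.2885.
%ΔEBIT = DOL × %ΔSales = 2.2885 × +7.3% = +16.7%.

+16.7%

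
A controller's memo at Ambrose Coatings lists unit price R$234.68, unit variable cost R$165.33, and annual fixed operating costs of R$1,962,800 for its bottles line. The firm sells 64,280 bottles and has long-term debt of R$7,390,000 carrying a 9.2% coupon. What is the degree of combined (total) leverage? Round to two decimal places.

Contribution at this volume is 64,280 × R$69.35 = R$4,457,818.00.
EBIT = R$4,457,818.00 − R$1,962,800 = R$2,495,018.00. Interest = R$679,880.00, so EBIT − I = R$1,815,138.00.
Degree of total leverage = total CM / (EBIT − interest) = R$4,457,818.00 / R$1,815,138.00 = 2.4559.

2.46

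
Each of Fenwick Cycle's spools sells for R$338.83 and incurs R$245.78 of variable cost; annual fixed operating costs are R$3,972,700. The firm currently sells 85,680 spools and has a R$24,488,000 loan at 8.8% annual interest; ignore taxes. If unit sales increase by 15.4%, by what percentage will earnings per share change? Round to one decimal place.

Contribution at this volume is 85,680 × R$93.05 = R$7,972,524.00.
Operating income = contribution − fixed costs = R$7,972,524.00 − R$3,972,700 = R$3,999,824.00.
After interest of R$2,154,944.00, pre-tax earnings = R$1,844,880.00.
DCL = total CM / (EBIT − I) = R$7,972,524.00 / R$1,844,880.00 = 4.3214.
EPS therefore changes by 4.3214 × (+15.4%) = +66.6%.

+66.6%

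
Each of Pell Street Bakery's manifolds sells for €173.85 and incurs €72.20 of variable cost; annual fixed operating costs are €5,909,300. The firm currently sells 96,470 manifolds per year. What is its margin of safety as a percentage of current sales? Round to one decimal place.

39.7%

Each unit contributes €173.85 − €72.20 = €101.65. Break-even units = €5,909,300 ÷ €101.65 = 58,133.79; break-even revenue = 58,133.79 × €173.85 = €10,106,559.81.
Current sales = 96,470 × €173.85 = €16,771,309.50.
Margin of safety = (€16,771,309.50 − €10,106,559.81) ÷ €16,771,309.50 = 39.7%.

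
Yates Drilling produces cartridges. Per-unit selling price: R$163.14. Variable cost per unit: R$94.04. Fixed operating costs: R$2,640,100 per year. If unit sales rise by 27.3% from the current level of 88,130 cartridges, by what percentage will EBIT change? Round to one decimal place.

+48.2%

Contribution at this volume is 88,130 × R$69.10 = R$6,089,783.00.
Subtracting fixed costs: EBIT = R$6,089,783.00 − R$2,640,100 = R$3,449,683.00.
DOL = contribution ÷ EBIT = R$6,089,783.00 ÷ R$3,449,683.00 = 1.7653.
%ΔEBIT = DOL × %ΔSales = 1.7653 × +27.3% = +48.2%.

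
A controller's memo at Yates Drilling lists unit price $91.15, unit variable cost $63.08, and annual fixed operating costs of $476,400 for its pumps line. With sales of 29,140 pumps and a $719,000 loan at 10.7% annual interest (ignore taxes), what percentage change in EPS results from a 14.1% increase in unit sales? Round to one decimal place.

At 29,140 units, contribution = 29,140 × $28.07 = $817,959.80.
EBIT = $817,959.80 − $476,400 = $341,559.80.
Interest = $76,933.00, so EBIT − I = $264,626.80.
DCL = total CM / (EBIT − I) = $817,959.80 / $264,626.80 = 3.0910.
EPS therefore changes by 3.0910 × (+14.1%) = +43.6%.

+43.6%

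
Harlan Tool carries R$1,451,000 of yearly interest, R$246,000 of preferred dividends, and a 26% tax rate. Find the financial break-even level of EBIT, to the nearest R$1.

Preferred dividends are paid after tax, so their pre-tax equivalent is R$246,000 ÷ (1 − 0.26) = R$332,432.43.
Financial break-even EBIT = interest + D_p ÷ (1 − t) = R$1,451,000 + R$332,432.43 = R$1,783,432.43.

R$1,783,432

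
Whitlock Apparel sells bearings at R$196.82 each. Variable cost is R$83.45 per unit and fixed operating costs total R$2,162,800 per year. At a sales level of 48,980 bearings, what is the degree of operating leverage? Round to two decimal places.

Contribution at this volume is 48,980 × R$113.37 = R$5,552,862.60.
Subtracting fixed costs: EBIT = R$5,552,862.60 − R$2,162,800 = R$3,390,062.60.
Degree of operating leverage = R$5,552,862.60 / R$3,390,062.60 = 1.6380.

1.64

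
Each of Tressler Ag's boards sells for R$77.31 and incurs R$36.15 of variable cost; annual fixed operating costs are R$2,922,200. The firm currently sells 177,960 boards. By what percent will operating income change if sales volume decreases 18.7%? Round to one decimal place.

-31.1%

Total contribution margin = 177,960 × R$41.16 = R$7,324,833.60.
EBIT = R$7,324,833.60 − R$2,922,200 = R$4,402,633.60.
DOL = contribution ÷ EBIT = R$7,324,833.60 ÷ R$4,402,633.60 = 1.6637.
Operating income changes by 1.6637 × -18.7% = -31.1%.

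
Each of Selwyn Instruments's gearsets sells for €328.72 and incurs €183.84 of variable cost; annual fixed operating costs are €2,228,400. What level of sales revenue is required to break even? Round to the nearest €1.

Contribution margin per unit = €328.72 − €183.84 = €144.88, a CM ratio of €144.88 ÷ €328.72 = 0.4407.
Break-even revenue = fixed costs × price ÷ CM = €2,228,400 × €328.72 ÷ €144.88 = €5,056,044.

€5,056,044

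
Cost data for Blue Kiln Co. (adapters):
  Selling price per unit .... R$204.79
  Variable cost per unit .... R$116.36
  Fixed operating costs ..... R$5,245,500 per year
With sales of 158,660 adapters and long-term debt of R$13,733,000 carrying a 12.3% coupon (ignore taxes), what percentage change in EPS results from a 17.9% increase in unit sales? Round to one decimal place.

+35.4%

Total contribution margin = 158,660 × R$88.43 = R$14,030,303.80.
Operating income = contribution − fixed costs = R$14,030,303.80 − R$5,245,500 = R$8,784,803.80.
Interest = R$1,689,159.00, so EBIT − I = R$7,095,644.80.
Degree of combined leverage = contribution ÷ (EBIT − I) = R$14,030,303.80 ÷ R$7,095,644.80 = 1.9773.
EPS therefore changes by 1.9773 × (+17.9%) = +35.4%.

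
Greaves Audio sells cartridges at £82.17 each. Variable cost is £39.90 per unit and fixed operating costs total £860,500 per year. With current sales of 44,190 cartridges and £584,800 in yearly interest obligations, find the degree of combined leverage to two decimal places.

Contribution at this volume is 44,190 × £42.27 = £1,867,911.30.
EBIT = £1,867,911.30 − £860,500 = £1,007,411.30. Interest = £584,800.00, so EBIT − I = £422,611.30.
Degree of total leverage = total CM / (EBIT − interest) = £1,867,911.30 / £422,611.30 = 4.4199.

4.42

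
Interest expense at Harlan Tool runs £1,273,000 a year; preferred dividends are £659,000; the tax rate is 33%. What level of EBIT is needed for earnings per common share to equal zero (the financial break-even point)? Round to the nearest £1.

£2,256,582

Preferred dividends are paid after tax, so their pre-tax equivalent is £659,000 ÷ (1 − 0.33) = £983,582.09.
Financial break-even EBIT = interest + D_p ÷ (1 − t) = £1,273,000 + £983,582.09 = £2,256,582.09.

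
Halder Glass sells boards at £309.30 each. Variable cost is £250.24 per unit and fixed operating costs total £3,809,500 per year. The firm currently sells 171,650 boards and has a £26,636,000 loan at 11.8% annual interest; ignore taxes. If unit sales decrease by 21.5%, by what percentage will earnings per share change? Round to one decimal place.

-68.4%

Contribution at this volume is 171,650 × £59.06 = £10,137,649.00.
EBIT = £10,137,649.00 − £3,809,500 = £6,328,149.00.
After interest of £3,143,048.00, pre-tax earnings = £3,185,101.00.
Degree of combined leverage = contribution ÷ (EBIT − I) = £10,137,649.00 ÷ £3,185,101.00 = 3.1828.
%ΔEPS = DCL × %ΔSales = 3.1828 × -21.5% = -68.4%.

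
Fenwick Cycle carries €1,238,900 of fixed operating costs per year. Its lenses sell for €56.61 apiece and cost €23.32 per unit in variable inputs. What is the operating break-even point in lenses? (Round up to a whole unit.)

Contribution margin per unit = €56.61 − €23.32 = €33.29.
Units to break even: €1,238,900 ÷ €33.29 = 37,215.38, rounded up to 37,216.

37,216 lenses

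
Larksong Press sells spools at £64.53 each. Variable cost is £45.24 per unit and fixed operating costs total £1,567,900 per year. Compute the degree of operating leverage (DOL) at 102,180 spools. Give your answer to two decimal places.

4.89

Contribution at this volume is 102,180 × £19.29 = £1,971,052.20.
Operating income = contribution − fixed costs = £1,971,052.20 − £1,567,900 = £403,152.20.
Degree of operating leverage = £1,971,052.20 / £403,152.20 = 4.8891.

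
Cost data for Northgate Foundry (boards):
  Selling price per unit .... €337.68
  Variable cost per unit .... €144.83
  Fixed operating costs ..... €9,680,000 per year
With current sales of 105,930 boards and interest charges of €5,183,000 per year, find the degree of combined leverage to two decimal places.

At 105,930 units, contribution = 105,930 × €192.85 = €20,428,600.50.
Subtracting fixed costs: EBIT = €20,428,600.50 − €9,680,000 = €10,748,600.50. Interest = €5,183,000.00.
DOL = €20,428,600.50 ÷ €10,748,600.50 = 1.9006; DFL = €10,748,600.50 ÷ €5,565,600.50 = 1.9313.
DCL = DOL × DFL = 1.9006 × 1.9313 = 3.6706.

3.67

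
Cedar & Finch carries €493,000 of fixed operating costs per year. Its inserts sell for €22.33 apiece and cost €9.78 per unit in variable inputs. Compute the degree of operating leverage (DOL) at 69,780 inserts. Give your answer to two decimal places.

Contribution at this volume is 69,780 × €12.55 = €875,739.00.
Operating income = contribution − fixed costs = €875,739.00 − €493,000 = €382,739.00.
Degree of operating leverage = €875,739.00 / €382,739.00 = 2.2881.

2.29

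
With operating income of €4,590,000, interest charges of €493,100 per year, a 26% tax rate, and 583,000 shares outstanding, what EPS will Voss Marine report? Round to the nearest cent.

€5.20

Interest = €493,100.00, so EBT = €4,590,000 − €493,100.00 = €4,096,900.00.
After tax at 26%: net income = €4,096,900.00 × 0.74 = €3,031,706.00.
Per share: €3,031,706.00 / 583,000 shares = €5.20.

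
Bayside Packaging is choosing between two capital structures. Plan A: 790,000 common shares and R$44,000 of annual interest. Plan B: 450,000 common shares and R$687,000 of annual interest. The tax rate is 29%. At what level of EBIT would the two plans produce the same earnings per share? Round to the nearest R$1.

At indifference, (EBIT − 44,000)(1 − t)/790,000 = (EBIT − 687,000)(1 − t)/450,000.
Cancelling (1 − t) and cross-multiplying: 450,000·(EBIT − 44,000) = 790,000·(EBIT − 687,000).
Solving, EBIT = (687,000·790,000 − 44,000·450,000) / (790,000 − 450,000) = 522,930,000,000 / 340,000 = 1,538,029.41.

R$1,538,029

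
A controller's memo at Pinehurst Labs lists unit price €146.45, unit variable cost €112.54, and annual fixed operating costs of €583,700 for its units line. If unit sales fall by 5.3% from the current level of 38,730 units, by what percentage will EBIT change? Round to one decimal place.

-9.5%

Contribution at this volume is 38,730 × €33.91 = €1,313,334.30.
Operating income = contribution − fixed costs = €1,313,334.30 − €583,700 = €729,634.30.
Degree of operating leverage = €1,313,334.30 / €729,634.30 = 1.8000.
%ΔEBIT = DOL × %ΔSales = 1.8000 × -5.3% = -9.5%.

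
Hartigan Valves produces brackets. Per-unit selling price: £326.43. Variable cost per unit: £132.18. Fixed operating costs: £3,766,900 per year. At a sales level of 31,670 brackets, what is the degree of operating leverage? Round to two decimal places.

2.58

At 31,670 units, contribution = 31,670 × £194.25 = £6,151,897.50.
Operating income = contribution − fixed costs = £6,151,897.50 − £3,766,900 = £2,384,997.50.
So DOL = total CM / EBIT = £6,151,897.50 / £2,384,997.50 = 2.5794.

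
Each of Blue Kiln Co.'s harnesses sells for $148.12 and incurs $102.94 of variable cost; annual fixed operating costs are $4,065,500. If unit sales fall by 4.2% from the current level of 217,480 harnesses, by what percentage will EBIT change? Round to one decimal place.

-7.2%

Contribution at this volume is 217,480 × $45.18 = $9,825,746.40.
EBIT = $9,825,746.40 − $4,065,500 = $5,760,246.40.
DOL = contribution ÷ EBIT = $9,825,746.40 ÷ $5,760,246.40 = 1.7058.
Operating income changes by 1.7058 × -4.2% = -7.2%.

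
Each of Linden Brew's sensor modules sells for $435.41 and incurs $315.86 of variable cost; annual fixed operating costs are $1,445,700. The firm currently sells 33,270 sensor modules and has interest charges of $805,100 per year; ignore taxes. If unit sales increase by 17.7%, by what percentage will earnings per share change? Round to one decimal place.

+40.8%

At 33,270 units, contribution = 33,270 × $119.55 = $3,977,428.50.
Operating income = contribution − fixed costs = $3,977,428.50 − $1,445,700 = $2,531,728.50.
Interest = $805,100.00, so EBIT − I = $1,726,628.50.
DCL = total CM / (EBIT − I) = $3,977,428.50 / $1,726,628.50 = 2.3036.
EPS therefore changes by 2.3036 × (+17.7%) = +40.8%.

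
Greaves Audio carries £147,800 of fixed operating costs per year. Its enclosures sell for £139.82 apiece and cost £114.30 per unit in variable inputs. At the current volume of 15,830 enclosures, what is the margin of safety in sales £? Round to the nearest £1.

£1,403,578

Unit CM = price − variable cost = £139.82 − £114.30 = £25.52. Break-even units = £147,800 ÷ £25.52 = 5,791.54; break-even revenue = 5,791.54 × £139.82 = £809,772.57.
Current sales = 15,830 × £139.82 = £2,213,350.60.
Margin of safety = £2,213,350.60 − £809,772.57 = £1,403,578.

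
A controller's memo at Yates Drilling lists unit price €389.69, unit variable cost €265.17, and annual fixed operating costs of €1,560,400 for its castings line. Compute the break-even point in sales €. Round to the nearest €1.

€4,883,330

Contribution margin per unit = €389.69 − €265.17 = €124.52, a CM ratio of €124.52 ÷ €389.69 = 0.3195.
Break-even revenue = fixed costs × price ÷ CM = €1,560,400 × €389.69 ÷ €124.52 = €4,883,330.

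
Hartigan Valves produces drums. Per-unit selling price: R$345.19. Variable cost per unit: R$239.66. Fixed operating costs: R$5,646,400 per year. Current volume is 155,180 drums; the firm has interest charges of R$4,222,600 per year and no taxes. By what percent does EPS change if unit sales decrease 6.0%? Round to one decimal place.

Contribution at this volume is 155,180 × R$105.53 = R$16,376,145.40.
Operating income = contribution − fixed costs = R$16,376,145.40 − R$5,646,400 = R$10,729,745.40.
Interest = R$4,222,600.00, so EBIT − I = R$6,507,145.40.
Degree of combined leverage = contribution ÷ (EBIT − I) = R$16,376,145.40 ÷ R$6,507,145.40 = 2.5166.
%ΔEPS = DCL × %ΔSales = 2.5166 × -6.0% = -15.1%.

-15.1%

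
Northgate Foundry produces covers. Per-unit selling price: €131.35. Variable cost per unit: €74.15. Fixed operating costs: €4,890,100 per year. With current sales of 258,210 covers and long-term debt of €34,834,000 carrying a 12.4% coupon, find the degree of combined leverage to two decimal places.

2.66

At 258,210 units, contribution = 258,210 × €57.20 = €14,769,612.00.
Subtracting fixed costs: EBIT = €14,769,612.00 − €4,890,100 = €9,879,512.00. Interest = €4,319,416.00.
DOL = €14,769,612.00 ÷ €9,879,512.00 = 1.4950; DFL = €9,879,512.00 ÷ €5,560,096.00 = 1.7769.
Combined leverage = 1.4950 × 1.7769 = 2.6565.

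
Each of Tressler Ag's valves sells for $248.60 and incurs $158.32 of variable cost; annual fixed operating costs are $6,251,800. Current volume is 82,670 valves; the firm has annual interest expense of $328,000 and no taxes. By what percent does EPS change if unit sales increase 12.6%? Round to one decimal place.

+106.4%

Contribution at this volume is 82,670 × $90.28 = $7,463,447.60.
Subtracting fixed costs: EBIT = $7,463,447.60 − $6,251,800 = $1,211,647.60.
Interest = $328,000.00, so EBIT − I = $883,647.60.
Degree of combined leverage = contribution ÷ (EBIT − I) = $7,463,447.60 ÷ $883,647.60 = 8.4462.
%ΔEPS = DCL × %ΔSales = 8.4462 × +12.6% = +106.4%.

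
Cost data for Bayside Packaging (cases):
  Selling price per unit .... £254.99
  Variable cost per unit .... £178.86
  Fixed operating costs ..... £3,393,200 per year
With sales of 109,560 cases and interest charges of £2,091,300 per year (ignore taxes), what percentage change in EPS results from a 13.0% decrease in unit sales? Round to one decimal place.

At 109,560 units, contribution = 109,560 × £76.13 = £8,340,802.80.
EBIT = £8,340,802.80 − £3,393,200 = £4,947,602.80.
Interest = £2,091,300.00, so EBIT − I = £2,856,302.80.
DCL = total CM / (EBIT − I) = £8,340,802.80 / £2,856,302.80 = 2.9201.
%ΔEPS = DCL × %ΔSales = 2.9201 × -13.0% = -38.0%.

-38.0%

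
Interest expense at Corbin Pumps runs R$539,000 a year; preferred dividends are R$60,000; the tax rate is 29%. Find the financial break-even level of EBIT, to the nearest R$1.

Grossing the preferred dividend up to pre-tax terms: R$60,000 / (1 − 0.29) = R$84,507.04.
Financial break-even EBIT = interest + D_p ÷ (1 − t) = R$539,000 + R$84,507.04 = R$623,507.04.

R$623,507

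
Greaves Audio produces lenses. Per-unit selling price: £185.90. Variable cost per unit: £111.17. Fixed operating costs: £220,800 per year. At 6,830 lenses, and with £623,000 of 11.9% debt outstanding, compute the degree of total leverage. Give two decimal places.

2.37

At 6,830 units, contribution = 6,830 × £74.73 = £510,405.90.
EBIT = £510,405.90 − £220,800 = £289,605.90. Interest = £74,137.00.
DOL = £510,405.90 ÷ £289,605.90 = 1.7624; DFL = £289,605.90 ÷ £215,468.90 = 1.3441.
DCL = DOL × DFL = 1.7624 × 1.3441 = 2.3688.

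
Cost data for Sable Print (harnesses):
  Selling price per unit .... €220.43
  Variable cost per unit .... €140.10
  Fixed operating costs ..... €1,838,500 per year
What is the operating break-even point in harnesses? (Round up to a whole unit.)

22,887 harnesses

Each unit contributes €220.43 − €140.10 = €80.33.
Units to break even: €1,838,500 ÷ €80.33 = 22,886.84, rounded up to 22,887.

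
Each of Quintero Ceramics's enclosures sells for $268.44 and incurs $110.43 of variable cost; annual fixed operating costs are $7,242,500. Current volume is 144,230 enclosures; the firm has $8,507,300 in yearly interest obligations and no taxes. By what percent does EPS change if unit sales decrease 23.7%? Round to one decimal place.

-76.7%

Contribution at this volume is 144,230 × $158.01 = $22,789,782.30.
EBIT = $22,789,782.30 − $7,242,500 = $15,547,282.30.
Interest = $8,507,300.00, so EBIT − I = $7,039,982.30.
DCL = total CM / (EBIT − I) = $22,789,782.30 / $7,039,982.30 = 3.2372.
EPS therefore changes by 3.2372 × (-23.7%) = -76.7%.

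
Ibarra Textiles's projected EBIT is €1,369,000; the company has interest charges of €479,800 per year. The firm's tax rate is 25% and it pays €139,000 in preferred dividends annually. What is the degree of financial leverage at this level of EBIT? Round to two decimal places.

Interest = €479,800.00.
Pre-tax preferred-dividend burden = €139,000 ÷ (1 − 0.25) = €185,333.33.
DFL = EBIT ÷ [EBIT − I − D_p/(1−t)] = €1,369,000 ÷ [€1,369,000 − €479,800.00 − €185,333.33] = €1,369,000 ÷ €703,866.67 = 1.9450.

1.94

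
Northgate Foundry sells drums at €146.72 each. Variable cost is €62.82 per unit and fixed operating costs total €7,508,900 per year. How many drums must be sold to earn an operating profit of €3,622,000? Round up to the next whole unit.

132,669 drums

Unit CM = price − variable cost = €146.72 − €62.82 = €83.90.
Units = (FC + target) / CM = (€7,508,900 + €3,622,000) / €83.90 = 132,668.65, so 132,669 drums.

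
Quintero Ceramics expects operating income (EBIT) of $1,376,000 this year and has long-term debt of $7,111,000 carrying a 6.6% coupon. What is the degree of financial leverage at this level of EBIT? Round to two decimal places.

1.52

Interest = $469,326.00.
Degree of financial leverage = EBIT / (EBIT − interest) = $1,376,000 / $906,674.00 = 1.5176.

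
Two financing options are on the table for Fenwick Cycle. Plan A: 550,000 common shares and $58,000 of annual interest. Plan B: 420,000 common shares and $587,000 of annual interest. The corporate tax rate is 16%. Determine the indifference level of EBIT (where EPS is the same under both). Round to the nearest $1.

$2,296,077

At indifference, (EBIT − 58,000)(1 − t)/550,000 = (EBIT − 587,000)(1 − t)/420,000.
Cancelling (1 − t) and cross-multiplying: 420,000·(EBIT − 58,000) = 550,000·(EBIT − 587,000).
EBIT × (550,000 − 420,000) = 587,000 × 550,000 − 58,000 × 420,000 = 298,490,000,000, so EBIT = 298,490,000,000 ÷ 130,000 = 2,296,076.92.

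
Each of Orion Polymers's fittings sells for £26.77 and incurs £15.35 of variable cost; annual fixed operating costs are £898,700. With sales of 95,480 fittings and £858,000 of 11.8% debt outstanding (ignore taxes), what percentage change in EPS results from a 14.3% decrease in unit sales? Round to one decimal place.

-172.4%

At 95,480 units, contribution = 95,480 × £11.42 = £1,090,381.60.
EBIT = £1,090,381.60 − £898,700 = £191,681.60.
After interest of £101,244.00, pre-tax earnings = £90,437.60.
Degree of combined leverage = contribution ÷ (EBIT − I) = £1,090,381.60 ÷ £90,437.60 = 12.0567.
%ΔEPS = DCL × %ΔSales = 12.0567 × -14.3% = -172.4%.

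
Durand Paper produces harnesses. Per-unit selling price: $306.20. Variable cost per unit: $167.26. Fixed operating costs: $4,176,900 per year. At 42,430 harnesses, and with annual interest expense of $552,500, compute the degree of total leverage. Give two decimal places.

5.06

Total contribution margin = 42,430 × $138.94 = $5,895,224.20.
Operating income = contribution − fixed costs = $5,895,224.20 − $4,176,900 = $1,718,324.20. Interest = $552,500.00, so EBIT − I = $1,165,824.20.
DCL = contribution ÷ (EBIT − I) = $5,895,224.20 ÷ $1,165,824.20 = 5.0567.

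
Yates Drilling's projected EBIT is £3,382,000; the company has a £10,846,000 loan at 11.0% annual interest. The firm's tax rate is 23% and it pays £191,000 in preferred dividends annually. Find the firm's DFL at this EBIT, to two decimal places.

1.74

Annual interest charges come to £1,193,060.00.
Preferred dividends grossed up pre-tax: £191,000 / (1 − 0.23) = £248,051.95.
DFL = EBIT ÷ [EBIT − I − D_p/(1−t)] = £3,382,000 ÷ [£3,382,000 − £1,193,060.00 − £248,051.95] = £3,382,000 ÷ £1,940,888.05 = 1.7425.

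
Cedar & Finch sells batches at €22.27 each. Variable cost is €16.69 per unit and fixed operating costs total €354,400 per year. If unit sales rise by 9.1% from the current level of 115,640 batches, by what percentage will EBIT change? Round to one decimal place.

+20.2%

At 115,640 units, contribution = 115,640 × €5.58 = €645,271.20.
Operating income = contribution − fixed costs = €645,271.20 − €354,400 = €290,871.20.
DOL = contribution ÷ EBIT = €645,271.20 ÷ €290,871.20 = 2.2184.
So EBIT moves 2.2184 × (+9.1%) = +20.2%.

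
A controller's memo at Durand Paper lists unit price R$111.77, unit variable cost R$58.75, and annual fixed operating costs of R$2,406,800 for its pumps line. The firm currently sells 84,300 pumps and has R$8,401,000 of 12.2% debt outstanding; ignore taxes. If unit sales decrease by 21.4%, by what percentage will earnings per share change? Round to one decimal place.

Contribution at this volume is 84,300 × R$53.02 = R$4,469,586.00.
Subtracting fixed costs: EBIT = R$4,469,586.00 − R$2,406,800 = R$2,062,786.00.
Interest = R$1,024,922.00, so EBIT − I = R$1,037,864.00.
DCL = total CM / (EBIT − I) = R$4,469,586.00 / R$1,037,864.00 = 4.3065.
%ΔEPS = DCL × %ΔSales = 4.3065 × -21.4% = -92.2%.

-92.2%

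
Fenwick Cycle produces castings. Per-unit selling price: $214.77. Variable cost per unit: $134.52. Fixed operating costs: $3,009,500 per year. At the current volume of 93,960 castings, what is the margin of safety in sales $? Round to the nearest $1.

Contribution margin per unit = $214.77 − $134.52 = $80.25. Break-even units = $3,009,500 ÷ $80.25 = 37,501.56; break-even revenue = 37,501.56 × $214.77 = $8,054,209.53.
Actual sales revenue = 93,960 × $214.77 = $20,179,789.20.
Margin of safety = $20,179,789.20 − $8,054,209.53 = $12,125,580.

$12,125,580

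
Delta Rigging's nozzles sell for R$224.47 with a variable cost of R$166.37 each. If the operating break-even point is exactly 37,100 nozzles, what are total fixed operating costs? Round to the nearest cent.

Contribution margin per unit = R$224.47 − R$166.37 = R$58.10.
Since BE = FC / CM, FC = 37,100 × R$58.10 = R$2,155,510.00.

R$2,155,510.00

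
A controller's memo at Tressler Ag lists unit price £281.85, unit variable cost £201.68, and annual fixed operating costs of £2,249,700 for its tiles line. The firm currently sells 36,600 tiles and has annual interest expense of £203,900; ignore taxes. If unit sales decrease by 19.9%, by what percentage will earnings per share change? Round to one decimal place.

-121.5%

At 36,600 units, contribution = 36,600 × £80.17 = £2,934,222.00.
Operating income = contribution − fixed costs = £2,934,222.00 − £2,249,700 = £684,522.00.
Interest = £203,900.00, so EBIT − I = £480,622.00.
DCL = total CM / (EBIT − I) = £2,934,222.00 / £480,622.00 = 6.1051.
EPS therefore changes by 6.1051 × (-19.9%) = -121.5%.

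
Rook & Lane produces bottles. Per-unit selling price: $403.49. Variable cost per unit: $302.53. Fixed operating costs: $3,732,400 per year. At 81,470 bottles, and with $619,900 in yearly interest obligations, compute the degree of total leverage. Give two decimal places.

Contribution at this volume is 81,470 × $100.96 = $8,225,211.20.
Subtracting fixed costs: EBIT = $8,225,211.20 − $3,732,400 = $4,492,811.20. Interest = $619,900.00.
DOL = $8,225,211.20 ÷ $4,492,811.20 = 1.8307; DFL = $4,492,811.20 ÷ $3,872,911.20 = 1.1601.
DCL = DOL × DFL = 1.8307 × 1.1601 = 2.1238.

2.12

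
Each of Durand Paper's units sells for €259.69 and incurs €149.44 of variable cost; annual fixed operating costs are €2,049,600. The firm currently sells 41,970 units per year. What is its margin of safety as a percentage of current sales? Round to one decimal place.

55.7%

Unit CM = price − variable cost = €259.69 − €149.44 = €110.25. Break-even units = €2,049,600 ÷ €110.25 = 18,590.48; break-even revenue = 18,590.48 × €259.69 = €4,827,760.76.
Actual sales revenue = 41,970 × €259.69 = €10,899,189.30.
Margin of safety = (€10,899,189.30 − €4,827,760.76) ÷ €10,899,189.30 = 55.7%.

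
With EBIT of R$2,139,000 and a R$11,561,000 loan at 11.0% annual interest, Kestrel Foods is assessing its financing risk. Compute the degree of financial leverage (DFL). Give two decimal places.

2.47

Interest = R$1,271,710.00.
DFL = EBIT ÷ (EBIT − I) = R$2,139,000 ÷ (R$2,139,000 − R$1,271,710.00) = R$2,139,000 ÷ R$867,290.00 = 2.4663.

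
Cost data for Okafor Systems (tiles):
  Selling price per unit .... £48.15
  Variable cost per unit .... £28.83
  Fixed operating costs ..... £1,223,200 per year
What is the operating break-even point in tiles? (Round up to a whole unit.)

63,313 tiles

Each unit contributes £48.15 − £28.83 = £19.32.
Units to break even: £1,223,200 ÷ £19.32 = 63,312.63, rounded up to 63,313.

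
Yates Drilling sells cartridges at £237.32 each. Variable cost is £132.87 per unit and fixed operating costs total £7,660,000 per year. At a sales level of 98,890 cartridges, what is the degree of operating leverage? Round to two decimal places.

3.87

Total contribution margin = 98,890 × £104.45 = £10,329,060.50.
Subtracting fixed costs: EBIT = £10,329,060.50 − £7,660,000 = £2,669,060.50.
So DOL = total CM / EBIT = £10,329,060.50 / £2,669,060.50 = 3.8699.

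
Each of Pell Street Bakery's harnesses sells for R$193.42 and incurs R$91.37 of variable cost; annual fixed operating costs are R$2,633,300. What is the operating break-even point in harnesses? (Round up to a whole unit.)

Contribution margin per unit = R$193.42 − R$91.37 = R$102.05.
Break-even volume = fixed costs ÷ CM per unit = R$2,633,300 ÷ R$102.05 = 25,804.02, so 25,805 harnesses.

25,805 harnesses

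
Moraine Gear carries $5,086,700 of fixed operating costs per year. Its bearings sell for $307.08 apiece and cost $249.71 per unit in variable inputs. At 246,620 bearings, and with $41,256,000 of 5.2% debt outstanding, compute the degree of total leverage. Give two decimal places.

2.05

At 246,620 units, contribution = 246,620 × $57.37 = $14,148,589.40.
Operating income = contribution − fixed costs = $14,148,589.40 − $5,086,700 = $9,061,889.40. Interest = $2,145,312.00.
DOL = $14,148,589.40 ÷ $9,061,889.40 = 1.5613; DFL = $9,061,889.40 ÷ $6,916,577.40 = 1.3102.
Combined leverage = 1.5613 × 1.3102 = 2.0456.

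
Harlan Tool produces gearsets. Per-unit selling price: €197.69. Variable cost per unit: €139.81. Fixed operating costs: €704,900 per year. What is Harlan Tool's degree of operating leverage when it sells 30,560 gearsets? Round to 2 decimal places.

1.66

Total contribution margin = 30,560 × €57.88 = €1,768,812.80.
EBIT = €1,768,812.80 − €704,900 = €1,063,912.80.
Degree of operating leverage = €1,768,812.80 / €1,063,912.80 = 1.6626.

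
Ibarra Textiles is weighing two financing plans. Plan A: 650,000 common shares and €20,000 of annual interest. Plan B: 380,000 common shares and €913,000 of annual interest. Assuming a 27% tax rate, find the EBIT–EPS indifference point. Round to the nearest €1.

Set EPS_A = EPS_B: (EBIT − €20,000)(1 − 0.27) ÷ 650,000 = (EBIT − €913,000)(1 − 0.27) ÷ 380,000.
Cancelling (1 − t) and cross-multiplying: 380,000·(EBIT − 20,000) = 650,000·(EBIT − 913,000).
Solving, EBIT = (913,000·650,000 − 20,000·380,000) / (650,000 − 380,000) = 585,850,000,000 / 270,000 = 2,169,814.81.

€2,169,815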